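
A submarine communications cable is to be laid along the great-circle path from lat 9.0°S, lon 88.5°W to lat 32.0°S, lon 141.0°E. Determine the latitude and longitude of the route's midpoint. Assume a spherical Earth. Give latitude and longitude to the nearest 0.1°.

≈ lat 41.4°S, lon 144.4°W

From cos δ = sin φ₁ sin φ₂ + cos φ₁ cos φ₂ cos Δλ, the central angle is δ ≈ 2.050 rad (117.5°).
Interpolate at f = 1/2 with slerp weights a = sin((1−f)δ)/sin δ ≈ 0.963, b = sin(fδ)/sin δ ≈ 0.963.
p = a·p₁ + b·p₂ ≈ (-0.610, -0.437, -0.661); φ = arcsin(p_z) ≈ -41.38°, λ = atan2(p_y, p_x) ≈ -144.38°.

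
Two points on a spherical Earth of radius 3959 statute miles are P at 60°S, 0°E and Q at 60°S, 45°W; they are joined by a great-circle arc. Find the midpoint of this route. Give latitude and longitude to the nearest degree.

≈ 62°S, 22°W

The haversine formula gives a central angle δ ≈ 0.385 rad (22.1°) between the endpoints.
Interpolate at f = 1/2 with slerp weights a = sin((1−f)δ)/sin δ ≈ 0.509, b = sin(fδ)/sin δ ≈ 0.509.
p = a·p₁ + b·p₂ ≈ (0.435, -0.180, -0.882); φ = arcsin(p_z) ≈ -61.92°, λ = atan2(p_y, p_x) ≈ -22.50°.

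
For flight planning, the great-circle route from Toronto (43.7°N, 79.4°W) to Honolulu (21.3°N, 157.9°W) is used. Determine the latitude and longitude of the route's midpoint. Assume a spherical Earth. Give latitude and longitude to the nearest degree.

Write both endpoints as unit vectors p₁, p₂ with components (cos φ cos λ, cos φ sin λ, sin φ).
The central angle between the endpoints is δ = arccos(p₁·p₂) ≈ 1.175 rad (67.3°).
Interpolate at f = 1/2 with slerp weights a = sin((1−f)δ)/sin δ ≈ 0.601, b = sin(fδ)/sin δ ≈ 0.601.
p = a·p₁ + b·p₂ ≈ (-0.439, -0.638, 0.633); φ = arcsin(p_z) ≈ 39.29°, λ = atan2(p_y, p_x) ≈ -124.53°.

≈ 39°N, 125°W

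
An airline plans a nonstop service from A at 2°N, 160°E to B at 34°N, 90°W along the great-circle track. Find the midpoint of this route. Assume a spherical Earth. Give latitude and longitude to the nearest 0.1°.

≈ 29.3°N, 152.6°W

Convert each endpoint to a unit vector on the sphere (x = cos φ cos λ, y = cos φ sin λ, z = sin φ).
The central angle between the endpoints is δ = arccos(p₁·p₂) ≈ 1.838 rad (105.3°).
Interpolate at f = 1/2 with slerp weights a = sin((1−f)δ)/sin δ ≈ 0.824, b = sin(fδ)/sin δ ≈ 0.824.
p = a·p₁ + b·p₂ ≈ (-0.774, -0.402, 0.490); φ = arcsin(p_z) ≈ 29.32°, λ = atan2(p_y, p_x) ≈ -152.58°.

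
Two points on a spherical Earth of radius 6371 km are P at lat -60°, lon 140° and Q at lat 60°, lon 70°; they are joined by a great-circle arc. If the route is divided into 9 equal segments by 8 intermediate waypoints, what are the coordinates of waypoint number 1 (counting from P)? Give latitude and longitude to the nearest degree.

Convert each endpoint to a unit vector on the sphere (x = cos φ cos λ, y = cos φ sin λ, z = sin φ).
The central angle between the endpoints is δ = arccos(p₁·p₂) ≈ 2.298 rad (131.6°).
Interpolate at f = 1/9 with slerp weights a = sin((1−f)δ)/sin δ ≈ 1.192, b = sin(fδ)/sin δ ≈ 0.338.
p = a·p₁ + b·p₂ ≈ (-0.399, 0.542, -0.740); φ = arcsin(p_z) ≈ -47.71°, λ = atan2(p_y, p_x) ≈ 126.35°.

≈ lat -48°, lon 126°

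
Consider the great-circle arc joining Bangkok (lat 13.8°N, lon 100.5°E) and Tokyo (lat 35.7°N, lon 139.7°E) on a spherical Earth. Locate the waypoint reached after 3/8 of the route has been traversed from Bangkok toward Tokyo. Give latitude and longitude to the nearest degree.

From cos δ = sin φ₁ sin φ₂ + cos φ₁ cos φ₂ cos Δλ, the central angle is δ ≈ 0.722 rad (41.4°).
Interpolate at f = 3/8 with slerp weights a = sin((1−f)δ)/sin δ ≈ 0.660, b = sin(fδ)/sin δ ≈ 0.405.
p = a·p₁ + b·p₂ ≈ (-0.367, 0.843, 0.394); φ = arcsin(p_z) ≈ 23.18°, λ = atan2(p_y, p_x) ≈ 113.56°.

≈ lat 23°N, lon 114°E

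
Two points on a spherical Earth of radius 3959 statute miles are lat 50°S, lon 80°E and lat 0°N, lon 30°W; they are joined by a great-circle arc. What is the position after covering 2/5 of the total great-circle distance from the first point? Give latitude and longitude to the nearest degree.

≈ lat 44°S, lon 19°E

Convert each endpoint to a unit vector on the sphere (x = cos φ cos λ, y = cos φ sin λ, z = sin φ).
The central angle between the endpoints is δ = arccos(p₁·p₂) ≈ 1.792 rad (102.7°).
Interpolate at f = 2/5 with slerp weights a = sin((1−f)δ)/sin δ ≈ 0.902, b = sin(fδ)/sin δ ≈ 0.674.
p = a·p₁ + b·p₂ ≈ (0.684, 0.234, -0.691); φ = arcsin(p_z) ≈ -43.70°, λ = atan2(p_y, p_x) ≈ 18.89°.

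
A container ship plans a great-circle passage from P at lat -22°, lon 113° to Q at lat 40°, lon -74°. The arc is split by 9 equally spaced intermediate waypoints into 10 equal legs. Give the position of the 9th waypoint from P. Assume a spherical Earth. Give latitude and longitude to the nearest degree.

Write both endpoints as unit vectors p₁, p₂ with components (cos φ cos λ, cos φ sin λ, sin φ).
The central angle between the endpoints is δ = arccos(p₁·p₂) ≈ 2.811 rad (161.0°).
Interpolate at f = 9/10 with slerp weights a = sin((1−f)δ)/sin δ ≈ 0.854, b = sin(fδ)/sin δ ≈ 1.768.
p = a·p₁ + b·p₂ ≈ (0.064, -0.573, 0.817); φ = arcsin(p_z) ≈ 54.76°, λ = atan2(p_y, p_x) ≈ -83.63°.

≈ lat 55°, lon -84°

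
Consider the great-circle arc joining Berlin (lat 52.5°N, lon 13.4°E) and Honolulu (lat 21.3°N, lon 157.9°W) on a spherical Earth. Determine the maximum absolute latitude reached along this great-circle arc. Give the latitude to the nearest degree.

≈ 85°N

The great circle lies in the plane with unit normal n̂ = (p₁ × p₂)/|p₁ × p₂|.
Here n̂_z ≈ -0.089; the vertex latitude is φ_max = arccos|n̂_z| ≈ 84.9°.
Check via Clairaut: cos φ_max = |cos φ₁| · sin C = cos(52.5°)·sin(8.4°) ≈ 0.089, again giving ≈ 84.9°.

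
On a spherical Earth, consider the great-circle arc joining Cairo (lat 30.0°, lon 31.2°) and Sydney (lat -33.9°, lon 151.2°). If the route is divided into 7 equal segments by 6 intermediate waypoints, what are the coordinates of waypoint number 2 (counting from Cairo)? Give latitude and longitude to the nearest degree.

≈ lat 12°, lon 66°

Write both endpoints as unit vectors p₁, p₂ with components (cos φ cos λ, cos φ sin λ, sin φ).
The central angle between the endpoints is δ = arccos(p₁·p₂) ≈ 2.263 rad (129.7°).
Interpolate at f = 2/7 with slerp weights a = sin((1−f)δ)/sin δ ≈ 1.298, b = sin(fδ)/sin δ ≈ 0.783.
p = a·p₁ + b·p₂ ≈ (0.392, 0.895, 0.212); φ = arcsin(p_z) ≈ 12.26°, λ = atan2(p_y, p_x) ≈ 66.35°.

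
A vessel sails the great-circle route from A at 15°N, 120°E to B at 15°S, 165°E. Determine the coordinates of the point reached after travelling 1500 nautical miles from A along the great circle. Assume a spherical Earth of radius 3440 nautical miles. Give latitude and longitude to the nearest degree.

≈ 1°N, 141°E

The haversine formula gives a central angle δ ≈ 0.936 rad (53.6°) between the endpoints. The total great-circle distance is δ·R ≈ 0.936 × 3440 ≈ 3221 nmi, so the target fraction is f = 1500/3221 ≈ 0.466.
Interpolate at f ≈ 0.466 with slerp weights a = sin((1−f)δ)/sin δ ≈ 0.596, b = sin(fδ)/sin δ ≈ 0.524.
p = a·p₁ + b·p₂ ≈ (-0.777, 0.629, 0.018); φ = arcsin(p_z) ≈ 1.06°, λ = atan2(p_y, p_x) ≈ 140.99°.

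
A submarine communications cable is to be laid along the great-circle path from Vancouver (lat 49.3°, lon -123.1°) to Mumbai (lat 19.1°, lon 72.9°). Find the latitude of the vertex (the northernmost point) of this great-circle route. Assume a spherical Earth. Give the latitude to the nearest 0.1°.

The great circle lies in the plane with unit normal n̂ = (p₁ × p₂)/|p₁ × p₂|.
Here n̂_z ≈ -0.181; the vertex latitude is φ_max = arccos|n̂_z| ≈ 79.6°.

≈ 79.6°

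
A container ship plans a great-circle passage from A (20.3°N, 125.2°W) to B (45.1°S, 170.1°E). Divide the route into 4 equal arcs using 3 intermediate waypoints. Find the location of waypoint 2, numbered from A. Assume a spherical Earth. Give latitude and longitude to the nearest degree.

≈ (15°S, 152°W)

Write both endpoints as unit vectors p₁, p₂ with components (cos φ cos λ, cos φ sin λ, sin φ).
The central angle between the endpoints is δ = arccos(p₁·p₂) ≈ 1.534 rad (87.9°).
Interpolate at f = 2/4 with slerp weights a = sin((1−f)δ)/sin δ ≈ 0.694, b = sin(fδ)/sin δ ≈ 0.694.
p = a·p₁ + b·p₂ ≈ (-0.858, -0.448, -0.251); φ = arcsin(p_z) ≈ -14.53°, λ = atan2(p_y, p_x) ≈ -152.44°.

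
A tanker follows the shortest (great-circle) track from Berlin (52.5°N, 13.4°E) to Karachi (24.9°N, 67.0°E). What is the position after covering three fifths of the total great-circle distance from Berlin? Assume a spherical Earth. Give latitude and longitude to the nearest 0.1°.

≈ (38.7°N, 50.8°E)

Write both endpoints as unit vectors p₁, p₂ with components (cos φ cos λ, cos φ sin λ, sin φ).
The central angle between the endpoints is δ = arccos(p₁·p₂) ≈ 0.848 rad (48.6°).
Interpolate at f = 3/5 with slerp weights a = sin((1−f)δ)/sin δ ≈ 0.444, b = sin(fδ)/sin δ ≈ 0.650.
p = a·p₁ + b·p₂ ≈ (0.493, 0.605, 0.625); φ = arcsin(p_z) ≈ 38.71°, λ = atan2(p_y, p_x) ≈ 50.82°.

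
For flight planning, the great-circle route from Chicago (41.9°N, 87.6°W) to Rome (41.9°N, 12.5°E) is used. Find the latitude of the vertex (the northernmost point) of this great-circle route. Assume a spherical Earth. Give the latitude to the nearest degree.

The great circle lies in the plane with unit normal n̂ = (p₁ × p₂)/|p₁ × p₂|.
Here n̂_z ≈ +0.582; the vertex latitude is φ_max = arccos|n̂_z| ≈ 54.4°.
Check via Clairaut: cos φ_max = |cos φ₁| · sin C = cos(41.9°)·sin(51.4°) ≈ 0.582, again giving ≈ 54.4°.

≈ 54°N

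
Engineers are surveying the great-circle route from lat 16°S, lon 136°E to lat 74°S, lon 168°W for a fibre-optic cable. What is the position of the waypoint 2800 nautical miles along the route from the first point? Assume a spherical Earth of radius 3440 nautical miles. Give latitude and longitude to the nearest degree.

Convert each endpoint to a unit vector on the sphere (x = cos φ cos λ, y = cos φ sin λ, z = sin φ).
The central angle between the endpoints is δ = arccos(p₁·p₂) ≈ 1.145 rad (65.6°). The total great-circle distance is δ·R ≈ 1.145 × 3440 ≈ 3939 nmi, so the target fraction is f = 2800/3939 ≈ 0.711.
Interpolate at f ≈ 0.711 with slerp weights a = sin((1−f)δ)/sin δ ≈ 0.357, b = sin(fδ)/sin δ ≈ 0.798.
p = a·p₁ + b·p₂ ≈ (-0.462, 0.193, -0.866); φ = arcsin(p_z) ≈ -59.97°, λ = atan2(p_y, p_x) ≈ 157.38°.

≈ lat 60°S, lon 157°E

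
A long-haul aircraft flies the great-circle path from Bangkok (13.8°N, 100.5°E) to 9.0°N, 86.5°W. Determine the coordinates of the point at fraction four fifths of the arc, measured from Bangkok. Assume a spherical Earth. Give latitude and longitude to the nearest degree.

≈ 39°N, 98°W

Write both endpoints as unit vectors p₁, p₂ with components (cos φ cos λ, cos φ sin λ, sin φ).
The central angle between the endpoints is δ = arccos(p₁·p₂) ≈ 2.726 rad (156.2°).
Interpolate at f = 4/5 with slerp weights a = sin((1−f)δ)/sin δ ≈ 1.283, b = sin(fδ)/sin δ ≈ 2.029.
p = a·p₁ + b·p₂ ≈ (-0.105, -0.775, 0.623); φ = arcsin(p_z) ≈ 38.57°, λ = atan2(p_y, p_x) ≈ -97.70°.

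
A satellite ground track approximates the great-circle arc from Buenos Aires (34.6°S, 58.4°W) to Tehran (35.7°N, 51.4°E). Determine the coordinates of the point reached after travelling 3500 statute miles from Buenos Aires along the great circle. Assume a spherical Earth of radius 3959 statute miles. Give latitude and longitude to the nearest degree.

Convert each endpoint to a unit vector on the sphere (x = cos φ cos λ, y = cos φ sin λ, z = sin φ).
The central angle between the endpoints is δ = arccos(p₁·p₂) ≈ 2.163 rad (123.9°). The total great-circle distance is δ·R ≈ 2.163 × 3959 ≈ 8561 mi, so the target fraction is f = 3500/8561 ≈ 0.409.
Interpolate at f ≈ 0.409 with slerp weights a = sin((1−f)δ)/sin δ ≈ 1.154, b = sin(fδ)/sin δ ≈ 0.932.
p = a·p₁ + b·p₂ ≈ (0.970, -0.218, -0.111); φ = arcsin(p_z) ≈ -6.40°, λ = atan2(p_y, p_x) ≈ -12.64°.

≈ 6°S, 13°W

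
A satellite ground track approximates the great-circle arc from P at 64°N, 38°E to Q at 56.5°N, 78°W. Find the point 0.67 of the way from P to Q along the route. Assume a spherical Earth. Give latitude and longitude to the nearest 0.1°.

Convert each endpoint to a unit vector on the sphere (x = cos φ cos λ, y = cos φ sin λ, z = sin φ).
The central angle between the endpoints is δ = arccos(p₁·p₂) ≈ 0.872 rad (50.0°).
Interpolate at f = 0.67 with slerp weights a = sin((1−f)δ)/sin δ ≈ 0.371, b = sin(fδ)/sin δ ≈ 0.720.
p = a·p₁ + b·p₂ ≈ (0.211, -0.289, 0.934); φ = arcsin(p_z) ≈ 69.05°, λ = atan2(p_y, p_x) ≈ -53.89°.

≈ 69.0°N, 53.9°W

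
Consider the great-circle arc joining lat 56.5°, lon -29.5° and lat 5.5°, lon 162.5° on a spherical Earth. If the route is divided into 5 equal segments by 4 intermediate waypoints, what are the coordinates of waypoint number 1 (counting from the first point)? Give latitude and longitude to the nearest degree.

The haversine formula gives a central angle δ ≈ 2.046 rad (117.2°) between the endpoints.
Interpolate at f = 1/5 with slerp weights a = sin((1−f)δ)/sin δ ≈ 1.122, b = sin(fδ)/sin δ ≈ 0.447.
p = a·p₁ + b·p₂ ≈ (0.114, -0.171, 0.979); φ = arcsin(p_z) ≈ 78.13°, λ = atan2(p_y, p_x) ≈ -56.25°.

≈ lat 78°, lon -56°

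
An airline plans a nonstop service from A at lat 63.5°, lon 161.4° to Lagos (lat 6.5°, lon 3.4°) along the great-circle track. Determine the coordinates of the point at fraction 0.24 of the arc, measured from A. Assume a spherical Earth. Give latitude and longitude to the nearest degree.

≈ lat 80°, lon 85°

Convert each endpoint to a unit vector on the sphere (x = cos φ cos λ, y = cos φ sin λ, z = sin φ).
The central angle between the endpoints is δ = arccos(p₁·p₂) ≈ 1.886 rad (108.0°).
Interpolate at f = 0.24 with slerp weights a = sin((1−f)δ)/sin δ ≈ 1.042, b = sin(fδ)/sin δ ≈ 0.460.
p = a·p₁ + b·p₂ ≈ (0.016, 0.175, 0.984); φ = arcsin(p_z) ≈ 79.86°, λ = atan2(p_y, p_x) ≈ 84.92°.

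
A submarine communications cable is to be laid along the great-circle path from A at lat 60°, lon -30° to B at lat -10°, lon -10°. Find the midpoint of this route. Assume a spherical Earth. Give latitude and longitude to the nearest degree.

From cos δ = sin φ₁ sin φ₂ + cos φ₁ cos φ₂ cos Δλ, the central angle is δ ≈ 1.253 rad (71.8°).
Interpolate at f = 1/2 with slerp weights a = sin((1−f)δ)/sin δ ≈ 0.617, b = sin(fδ)/sin δ ≈ 0.617.
p = a·p₁ + b·p₂ ≈ (0.866, -0.260, 0.427); φ = arcsin(p_z) ≈ 25.30°, λ = atan2(p_y, p_x) ≈ -16.70°.

≈ lat 25°, lon -17°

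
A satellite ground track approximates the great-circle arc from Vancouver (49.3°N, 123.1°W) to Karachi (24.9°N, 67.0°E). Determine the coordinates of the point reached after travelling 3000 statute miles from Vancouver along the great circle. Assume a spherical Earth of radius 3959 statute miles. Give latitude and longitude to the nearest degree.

Write both endpoints as unit vectors p₁, p₂ with components (cos φ cos λ, cos φ sin λ, sin φ).
The central angle between the endpoints is δ = arccos(p₁·p₂) ≈ 1.837 rad (105.3°). The total great-circle distance is δ·R ≈ 1.837 × 3959 ≈ 7273 mi, so the target fraction is f = 3000/7273 ≈ 0.412.
Interpolate at f ≈ 0.412 with slerp weights a = sin((1−f)δ)/sin δ ≈ 0.914, b = sin(fδ)/sin δ ≈ 0.712.
p = a·p₁ + b·p₂ ≈ (-0.073, 0.096, 0.993); φ = arcsin(p_z) ≈ 83.09°, λ = atan2(p_y, p_x) ≈ 127.34°.

≈ 83°N, 127°E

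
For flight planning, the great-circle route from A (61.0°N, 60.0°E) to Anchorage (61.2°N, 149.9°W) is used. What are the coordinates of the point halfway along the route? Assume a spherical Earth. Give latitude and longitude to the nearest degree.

Write both endpoints as unit vectors p₁, p₂ with components (cos φ cos λ, cos φ sin λ, sin φ).
The central angle between the endpoints is δ = arccos(p₁·p₂) ≈ 0.972 rad (55.7°).
Interpolate at f = 1/2 with slerp weights a = sin((1−f)δ)/sin δ ≈ 0.565, b = sin(fδ)/sin δ ≈ 0.565.
p = a·p₁ + b·p₂ ≈ (-0.099, 0.101, 0.990); φ = arcsin(p_z) ≈ 81.89°, λ = atan2(p_y, p_x) ≈ 134.37°.

≈ (82°N, 134°E)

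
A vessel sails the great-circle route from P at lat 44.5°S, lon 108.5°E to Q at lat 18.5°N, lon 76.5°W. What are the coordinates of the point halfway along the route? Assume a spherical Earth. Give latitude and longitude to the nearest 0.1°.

The haversine formula gives a central angle δ ≈ 2.682 rad (153.7°) between the endpoints.
Interpolate at f = 1/2 with slerp weights a = sin((1−f)δ)/sin δ ≈ 2.195, b = sin(fδ)/sin δ ≈ 2.195.
p = a·p₁ + b·p₂ ≈ (-0.011, -0.539, -0.842); φ = arcsin(p_z) ≈ -57.35°, λ = atan2(p_y, p_x) ≈ -91.15°.

≈ lat 57.4°S, lon 91.2°W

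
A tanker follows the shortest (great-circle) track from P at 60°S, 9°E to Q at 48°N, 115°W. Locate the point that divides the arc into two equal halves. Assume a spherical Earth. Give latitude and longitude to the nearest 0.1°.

The haversine formula gives a central angle δ ≈ 2.551 rad (146.2°) between the endpoints.
Interpolate at f = 1/2 with slerp weights a = sin((1−f)δ)/sin δ ≈ 1.718, b = sin(fδ)/sin δ ≈ 1.718.
p = a·p₁ + b·p₂ ≈ (0.363, -0.908, -0.211); φ = arcsin(p_z) ≈ -12.19°, λ = atan2(p_y, p_x) ≈ -68.22°.

≈ 12.2°S, 68.2°W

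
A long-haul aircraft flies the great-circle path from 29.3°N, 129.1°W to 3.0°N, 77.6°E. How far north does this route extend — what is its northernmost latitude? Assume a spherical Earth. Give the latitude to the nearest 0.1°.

≈ 53.6°N

The great circle lies in the plane with unit normal n̂ = (p₁ × p₂)/|p₁ × p₂|.
Here n̂_z ≈ -0.594; the vertex latitude is φ_max = arccos|n̂_z| ≈ 53.6°.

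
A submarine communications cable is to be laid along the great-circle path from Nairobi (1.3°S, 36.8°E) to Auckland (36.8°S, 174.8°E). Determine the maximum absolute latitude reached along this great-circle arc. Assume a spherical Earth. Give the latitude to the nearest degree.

≈ 49°S

The great circle lies in the plane with unit normal n̂ = (p₁ × p₂)/|p₁ × p₂|.
Here n̂_z ≈ +0.658; the vertex latitude is φ_max = arccos|n̂_z| ≈ 48.8°.
Check via Clairaut: cos φ_max = |cos φ₁| · sin C = cos(1.3°)·sin(138.8°) ≈ 0.658, again giving ≈ 48.8°.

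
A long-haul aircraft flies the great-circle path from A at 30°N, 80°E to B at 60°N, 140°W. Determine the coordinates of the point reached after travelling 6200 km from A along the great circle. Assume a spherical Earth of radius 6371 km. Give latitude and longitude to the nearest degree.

Write both endpoints as unit vectors p₁, p₂ with components (cos φ cos λ, cos φ sin λ, sin φ).
The central angle between the endpoints is δ = arccos(p₁·p₂) ≈ 1.469 rad (84.2°). The total great-circle distance is δ·R ≈ 1.469 × 6371 ≈ 9361 km, so the target fraction is f = 6200/9361 ≈ 0.662.
Interpolate at f ≈ 0.662 with slerp weights a = sin((1−f)δ)/sin δ ≈ 0.479, b = sin(fδ)/sin δ ≈ 0.831.
p = a·p₁ + b·p₂ ≈ (-0.246, 0.141, 0.959); φ = arcsin(p_z) ≈ 73.51°, λ = atan2(p_y, p_x) ≈ 150.20°.

≈ 74°N, 150°E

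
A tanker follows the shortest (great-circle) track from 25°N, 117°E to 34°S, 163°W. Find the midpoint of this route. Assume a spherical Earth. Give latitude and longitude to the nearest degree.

Convert each endpoint to a unit vector on the sphere (x = cos φ cos λ, y = cos φ sin λ, z = sin φ).
The central angle between the endpoints is δ = arccos(p₁·p₂) ≈ 1.677 rad (96.1°).
Interpolate at f = 1/2 with slerp weights a = sin((1−f)δ)/sin δ ≈ 0.748, b = sin(fδ)/sin δ ≈ 0.748.
p = a·p₁ + b·p₂ ≈ (-0.901, 0.423, -0.102); φ = arcsin(p_z) ≈ -5.86°, λ = atan2(p_y, p_x) ≈ 154.86°.

≈ 6°S, 155°E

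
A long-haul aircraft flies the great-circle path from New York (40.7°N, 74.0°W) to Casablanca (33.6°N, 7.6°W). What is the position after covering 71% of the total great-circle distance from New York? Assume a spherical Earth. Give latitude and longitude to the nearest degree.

Convert each endpoint to a unit vector on the sphere (x = cos φ cos λ, y = cos φ sin λ, z = sin φ).
The central angle between the endpoints is δ = arccos(p₁·p₂) ≈ 0.910 rad (52.1°).
Interpolate at f = 0.71 with slerp weights a = sin((1−f)δ)/sin δ ≈ 0.330, b = sin(fδ)/sin δ ≈ 0.763.
p = a·p₁ + b·p₂ ≈ (0.699, -0.325, 0.637); φ = arcsin(p_z) ≈ 39.60°, λ = atan2(p_y, p_x) ≈ -24.93°.

≈ 40°N, 25°W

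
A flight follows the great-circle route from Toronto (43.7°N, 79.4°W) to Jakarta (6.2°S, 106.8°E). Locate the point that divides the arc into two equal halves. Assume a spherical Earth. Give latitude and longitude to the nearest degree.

≈ 64°N, 123°E

Write both endpoints as unit vectors p₁, p₂ with components (cos φ cos λ, cos φ sin λ, sin φ).
The central angle between the endpoints is δ = arccos(p₁·p₂) ≈ 2.480 rad (142.1°).
Interpolate at f = 1/2 with slerp weights a = sin((1−f)δ)/sin δ ≈ 1.540, b = sin(fδ)/sin δ ≈ 1.540.
p = a·p₁ + b·p₂ ≈ (-0.238, 0.371, 0.898); φ = arcsin(p_z) ≈ 63.84°, λ = atan2(p_y, p_x) ≈ 122.63°.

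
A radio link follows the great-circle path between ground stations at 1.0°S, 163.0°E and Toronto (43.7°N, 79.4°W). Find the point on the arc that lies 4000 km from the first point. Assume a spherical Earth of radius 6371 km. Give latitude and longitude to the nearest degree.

≈ 25°N, 171°W

Convert each endpoint to a unit vector on the sphere (x = cos φ cos λ, y = cos φ sin λ, z = sin φ).
The central angle between the endpoints is δ = arccos(p₁·p₂) ≈ 1.925 rad (110.3°). The total great-circle distance is δ·R ≈ 1.925 × 6371 ≈ 12265 km, so the target fraction is f = 4000/12265 ≈ 0.326.
Interpolate at f ≈ 0.326 with slerp weights a = sin((1−f)δ)/sin δ ≈ 1.027, b = sin(fδ)/sin δ ≈ 0.626.
p = a·p₁ + b·p₂ ≈ (-0.898, -0.145, 0.415); φ = arcsin(p_z) ≈ 24.51°, λ = atan2(p_y, p_x) ≈ -170.83°.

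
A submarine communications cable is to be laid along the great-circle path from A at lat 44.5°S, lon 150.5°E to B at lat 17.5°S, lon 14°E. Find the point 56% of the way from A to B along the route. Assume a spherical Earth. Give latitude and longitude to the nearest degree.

≈ lat 53°S, lon 53°E

Convert each endpoint to a unit vector on the sphere (x = cos φ cos λ, y = cos φ sin λ, z = sin φ).
The central angle between the endpoints is δ = arccos(p₁·p₂) ≈ 1.857 rad (106.4°).
Interpolate at f = 0.56 with slerp weights a = sin((1−f)δ)/sin δ ≈ 0.760, b = sin(fδ)/sin δ ≈ 0.899.
p = a·p₁ + b·p₂ ≈ (0.360, 0.474, -0.803); φ = arcsin(p_z) ≈ -53.44°, λ = atan2(p_y, p_x) ≈ 52.80°.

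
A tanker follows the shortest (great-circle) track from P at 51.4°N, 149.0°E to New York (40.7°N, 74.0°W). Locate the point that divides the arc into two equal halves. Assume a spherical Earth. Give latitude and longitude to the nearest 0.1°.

≈ 70.0°N, 128.6°W

The haversine formula gives a central angle δ ≈ 1.406 rad (80.6°) between the endpoints.
Interpolate at f = 1/2 with slerp weights a = sin((1−f)δ)/sin δ ≈ 0.655, b = sin(fδ)/sin δ ≈ 0.655.
p = a·p₁ + b·p₂ ≈ (-0.214, -0.267, 0.940); φ = arcsin(p_z) ≈ 70.00°, λ = atan2(p_y, p_x) ≈ -128.65°.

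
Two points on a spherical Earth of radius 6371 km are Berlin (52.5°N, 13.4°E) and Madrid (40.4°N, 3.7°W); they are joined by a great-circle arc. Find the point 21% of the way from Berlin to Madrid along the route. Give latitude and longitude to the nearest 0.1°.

≈ (50.2°N, 9.1°E)

Convert each endpoint to a unit vector on the sphere (x = cos φ cos λ, y = cos φ sin λ, z = sin φ).
The central angle between the endpoints is δ = arccos(p₁·p₂) ≈ 0.293 rad (16.8°).
Interpolate at f = 0.21 with slerp weights a = sin((1−f)δ)/sin δ ≈ 0.794, b = sin(fδ)/sin δ ≈ 0.213.
p = a·p₁ + b·p₂ ≈ (0.632, 0.102, 0.768); φ = arcsin(p_z) ≈ 50.19°, λ = atan2(p_y, p_x) ≈ 9.13°.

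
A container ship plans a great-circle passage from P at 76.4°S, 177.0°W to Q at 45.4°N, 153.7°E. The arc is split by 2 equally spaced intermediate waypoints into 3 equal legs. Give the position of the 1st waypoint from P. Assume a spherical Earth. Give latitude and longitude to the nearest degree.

≈ 36°S, 163°E

From cos δ = sin φ₁ sin φ₂ + cos φ₁ cos φ₂ cos Δλ, the central angle is δ ≈ 2.151 rad (123.2°).
Interpolate at f = 1/3 with slerp weights a = sin((1−f)δ)/sin δ ≈ 1.184, b = sin(fδ)/sin δ ≈ 0.786.
p = a·p₁ + b·p₂ ≈ (-0.773, 0.230, -0.592); φ = arcsin(p_z) ≈ -36.29°, λ = atan2(p_y, p_x) ≈ 163.43°.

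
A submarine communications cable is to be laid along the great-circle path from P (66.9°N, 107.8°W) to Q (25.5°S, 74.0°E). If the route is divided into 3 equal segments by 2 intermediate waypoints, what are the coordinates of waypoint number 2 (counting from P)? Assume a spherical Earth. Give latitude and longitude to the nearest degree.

≈ (21°N, 75°E)

From cos δ = sin φ₁ sin φ₂ + cos φ₁ cos φ₂ cos Δλ, the central angle is δ ≈ 2.419 rad (138.6°).
Interpolate at f = 2/3 with slerp weights a = sin((1−f)δ)/sin δ ≈ 1.091, b = sin(fδ)/sin δ ≈ 1.510.
p = a·p₁ + b·p₂ ≈ (0.245, 0.903, 0.353); φ = arcsin(p_z) ≈ 20.69°, λ = atan2(p_y, p_x) ≈ 74.82°.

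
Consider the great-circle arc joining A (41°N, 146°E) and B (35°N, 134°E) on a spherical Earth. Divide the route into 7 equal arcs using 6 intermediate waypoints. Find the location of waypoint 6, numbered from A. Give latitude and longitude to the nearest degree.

From cos δ = sin φ₁ sin φ₂ + cos φ₁ cos φ₂ cos Δλ, the central angle is δ ≈ 0.195 rad (11.2°).
Interpolate at f = 6/7 with slerp weights a = sin((1−f)δ)/sin δ ≈ 0.144, b = sin(fδ)/sin δ ≈ 0.859.
p = a·p₁ + b·p₂ ≈ (-0.579, 0.567, 0.587); φ = arcsin(p_z) ≈ 35.93°, λ = atan2(p_y, p_x) ≈ 135.60°.

≈ (36°N, 136°E)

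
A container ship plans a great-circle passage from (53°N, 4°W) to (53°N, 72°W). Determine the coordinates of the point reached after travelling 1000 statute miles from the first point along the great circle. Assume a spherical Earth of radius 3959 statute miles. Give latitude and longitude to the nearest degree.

≈ (58°N, 28°W)

From cos δ = sin φ₁ sin φ₂ + cos φ₁ cos φ₂ cos Δλ, the central angle is δ ≈ 0.686 rad (39.3°). The total great-circle distance is δ·R ≈ 0.686 × 3959 ≈ 2718 mi, so the target fraction is f = 1000/2718 ≈ 0.368.
Interpolate at f ≈ 0.368 with slerp weights a = sin((1−f)δ)/sin δ ≈ 0.663, b = sin(fδ)/sin δ ≈ 0.394.
p = a·p₁ + b·p₂ ≈ (0.472, -0.254, 0.845); φ = arcsin(p_z) ≈ 57.63°, λ = atan2(p_y, p_x) ≈ -28.27°.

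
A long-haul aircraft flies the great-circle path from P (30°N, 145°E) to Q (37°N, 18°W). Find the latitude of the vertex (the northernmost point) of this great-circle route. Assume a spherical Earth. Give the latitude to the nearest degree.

≈ 77°N

The great circle lies in the plane with unit normal n̂ = (p₁ × p₂)/|p₁ × p₂|.
Here n̂_z ≈ -0.217; the vertex latitude is φ_max = arccos|n̂_z| ≈ 77.5°.
Check via Clairaut: cos φ_max = |cos φ₁| · sin C = cos(30.0°)·sin(14.5°) ≈ 0.217, again giving ≈ 77.5°.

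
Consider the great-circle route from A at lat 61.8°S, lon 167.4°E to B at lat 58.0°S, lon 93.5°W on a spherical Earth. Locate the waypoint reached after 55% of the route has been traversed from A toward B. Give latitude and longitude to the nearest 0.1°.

Convert each endpoint to a unit vector on the sphere (x = cos φ cos λ, y = cos φ sin λ, z = sin φ).
The central angle between the endpoints is δ = arccos(p₁·p₂) ≈ 0.784 rad (44.9°).
Interpolate at f = 0.55 with slerp weights a = sin((1−f)δ)/sin δ ≈ 0.489, b = sin(fδ)/sin δ ≈ 0.592.
p = a·p₁ + b·p₂ ≈ (-0.245, -0.263, -0.933); φ = arcsin(p_z) ≈ -68.96°, λ = atan2(p_y, p_x) ≈ -132.99°.

≈ lat 69.0°S, lon 133.0°W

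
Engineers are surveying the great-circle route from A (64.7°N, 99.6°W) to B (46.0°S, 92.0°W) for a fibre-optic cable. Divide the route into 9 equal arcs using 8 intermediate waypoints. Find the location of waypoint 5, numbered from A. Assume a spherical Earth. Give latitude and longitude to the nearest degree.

≈ (3°N, 95°W)

Write both endpoints as unit vectors p₁, p₂ with components (cos φ cos λ, cos φ sin λ, sin φ).
The central angle between the endpoints is δ = arccos(p₁·p₂) ≈ 1.935 rad (110.9°).
Interpolate at f = 5/9 with slerp weights a = sin((1−f)δ)/sin δ ≈ 0.811, b = sin(fδ)/sin δ ≈ 0.941.
p = a·p₁ + b·p₂ ≈ (-0.081, -0.995, 0.056); φ = arcsin(p_z) ≈ 3.22°, λ = atan2(p_y, p_x) ≈ -94.63°.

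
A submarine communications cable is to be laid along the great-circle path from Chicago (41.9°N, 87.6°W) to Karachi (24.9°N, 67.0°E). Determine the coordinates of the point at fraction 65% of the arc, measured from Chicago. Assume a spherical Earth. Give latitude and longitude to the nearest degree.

≈ 59°N, 43°E

Write both endpoints as unit vectors p₁, p₂ with components (cos φ cos λ, cos φ sin λ, sin φ).
The central angle between the endpoints is δ = arccos(p₁·p₂) ≈ 1.906 rad (109.2°).
Interpolate at f = 0.65 with slerp weights a = sin((1−f)δ)/sin δ ≈ 0.655, b = sin(fδ)/sin δ ≈ 1.001.
p = a·p₁ + b·p₂ ≈ (0.375, 0.349, 0.859); φ = arcsin(p_z) ≈ 59.19°, λ = atan2(p_y, p_x) ≈ 42.90°.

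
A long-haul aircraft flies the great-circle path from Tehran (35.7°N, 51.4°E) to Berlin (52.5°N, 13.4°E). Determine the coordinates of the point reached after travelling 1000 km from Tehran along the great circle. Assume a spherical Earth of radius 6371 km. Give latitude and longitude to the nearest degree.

≈ 42°N, 43°E

From cos δ = sin φ₁ sin φ₂ + cos φ₁ cos φ₂ cos Δλ, the central angle is δ ≈ 0.550 rad (31.5°). The total great-circle distance is δ·R ≈ 0.550 × 6371 ≈ 3504 km, so the target fraction is f = 1000/3504 ≈ 0.285.
Interpolate at f ≈ 0.285 with slerp weights a = sin((1−f)δ)/sin δ ≈ 0.733, b = sin(fδ)/sin δ ≈ 0.299.
p = a·p₁ + b·p₂ ≈ (0.548, 0.507, 0.665); φ = arcsin(p_z) ≈ 41.67°, λ = atan2(p_y, p_x) ≈ 42.77°.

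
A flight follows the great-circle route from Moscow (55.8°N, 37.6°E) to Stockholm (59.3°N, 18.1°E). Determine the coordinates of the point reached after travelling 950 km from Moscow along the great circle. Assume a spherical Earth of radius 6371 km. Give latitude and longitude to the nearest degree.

≈ 59°N, 23°E

Write both endpoints as unit vectors p₁, p₂ with components (cos φ cos λ, cos φ sin λ, sin φ).
The central angle between the endpoints is δ = arccos(p₁·p₂) ≈ 0.192 rad (11.0°). The total great-circle distance is δ·R ≈ 0.192 × 6371 ≈ 1222 km, so the target fraction is f = 950/1222 ≈ 0.778.
Interpolate at f ≈ 0.778 with slerp weights a = sin((1−f)δ)/sin δ ≈ 0.224, b = sin(fδ)/sin δ ≈ 0.780.
p = a·p₁ + b·p₂ ≈ (0.478, 0.200, 0.855); φ = arcsin(p_z) ≈ 58.79°, λ = atan2(p_y, p_x) ≈ 22.74°.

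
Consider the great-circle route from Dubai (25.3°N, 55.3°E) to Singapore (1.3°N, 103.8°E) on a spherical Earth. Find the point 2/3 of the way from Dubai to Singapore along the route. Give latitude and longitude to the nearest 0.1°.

From cos δ = sin φ₁ sin φ₂ + cos φ₁ cos φ₂ cos Δλ, the central angle is δ ≈ 0.916 rad (52.5°).
Interpolate at f = 2/3 with slerp weights a = sin((1−f)δ)/sin δ ≈ 0.379, b = sin(fδ)/sin δ ≈ 0.723.
p = a·p₁ + b·p₂ ≈ (0.023, 0.984, 0.178); φ = arcsin(p_z) ≈ 10.28°, λ = atan2(p_y, p_x) ≈ 88.68°.

≈ (10.3°N, 88.7°E)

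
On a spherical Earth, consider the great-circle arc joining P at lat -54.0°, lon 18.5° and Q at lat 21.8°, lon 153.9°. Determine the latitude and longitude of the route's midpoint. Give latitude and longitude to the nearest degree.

Write both endpoints as unit vectors p₁, p₂ with components (cos φ cos λ, cos φ sin λ, sin φ).
The central angle between the endpoints is δ = arccos(p₁·p₂) ≈ 2.331 rad (133.6°).
Interpolate at f = 1/2 with slerp weights a = sin((1−f)δ)/sin δ ≈ 1.268, b = sin(fδ)/sin δ ≈ 1.268.
p = a·p₁ + b·p₂ ≈ (-0.350, 0.754, -0.555); φ = arcsin(p_z) ≈ -33.71°, λ = atan2(p_y, p_x) ≈ 114.92°.

≈ lat -34°, lon 115°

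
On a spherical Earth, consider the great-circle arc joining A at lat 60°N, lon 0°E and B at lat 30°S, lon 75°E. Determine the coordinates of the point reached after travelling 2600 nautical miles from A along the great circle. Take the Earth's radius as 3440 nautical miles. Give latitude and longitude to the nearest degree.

≈ lat 28°N, lon 43°E

Convert each endpoint to a unit vector on the sphere (x = cos φ cos λ, y = cos φ sin λ, z = sin φ).
The central angle between the endpoints is δ = arccos(p₁·p₂) ≈ 1.898 rad (108.7°). The total great-circle distance is δ·R ≈ 1.898 × 3440 ≈ 6527 nmi, so the target fraction is f = 2600/6527 ≈ 0.398.
Interpolate at f ≈ 0.398 with slerp weights a = sin((1−f)δ)/sin δ ≈ 0.960, b = sin(fδ)/sin δ ≈ 0.724.
p = a·p₁ + b·p₂ ≈ (0.642, 0.606, 0.469); φ = arcsin(p_z) ≈ 28.00°, λ = atan2(p_y, p_x) ≈ 43.32°.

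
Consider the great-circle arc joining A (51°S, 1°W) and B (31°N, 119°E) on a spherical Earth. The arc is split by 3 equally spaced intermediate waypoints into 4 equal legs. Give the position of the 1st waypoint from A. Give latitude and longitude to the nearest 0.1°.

Convert each endpoint to a unit vector on the sphere (x = cos φ cos λ, y = cos φ sin λ, z = sin φ).
The central angle between the endpoints is δ = arccos(p₁·p₂) ≈ 2.305 rad (132.1°).
Interpolate at f = 1/4 with slerp weights a = sin((1−f)δ)/sin δ ≈ 1.330, b = sin(fδ)/sin δ ≈ 0.734.
p = a·p₁ + b·p₂ ≈ (0.532, 0.536, -0.656); φ = arcsin(p_z) ≈ -40.98°, λ = atan2(p_y, p_x) ≈ 45.19°.

≈ (41.0°S, 45.2°E)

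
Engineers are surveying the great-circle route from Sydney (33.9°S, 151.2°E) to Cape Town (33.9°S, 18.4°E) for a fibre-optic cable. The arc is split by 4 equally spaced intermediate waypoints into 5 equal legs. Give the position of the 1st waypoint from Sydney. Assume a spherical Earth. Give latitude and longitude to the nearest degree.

≈ (48°S, 133°E)

Write both endpoints as unit vectors p₁, p₂ with components (cos φ cos λ, cos φ sin λ, sin φ).
The central angle between the endpoints is δ = arccos(p₁·p₂) ≈ 1.728 rad (99.0°).
Interpolate at f = 1/5 with slerp weights a = sin((1−f)δ)/sin δ ≈ 0.995, b = sin(fδ)/sin δ ≈ 0.343.
p = a·p₁ + b·p₂ ≈ (-0.453, 0.488, -0.746); φ = arcsin(p_z) ≈ -48.26°, λ = atan2(p_y, p_x) ≈ 132.91°.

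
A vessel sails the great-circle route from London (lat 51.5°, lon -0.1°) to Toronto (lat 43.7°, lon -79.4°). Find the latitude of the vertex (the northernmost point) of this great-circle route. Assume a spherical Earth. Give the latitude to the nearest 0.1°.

≈ 55.5°

The great circle lies in the plane with unit normal n̂ = (p₁ × p₂)/|p₁ × p₂|.
Here n̂_z ≈ -0.566; the vertex latitude is φ_max = arccos|n̂_z| ≈ 55.5°.
Check via Clairaut: cos φ_max = |cos φ₁| · sin C = cos(51.5°)·sin(65.4°) ≈ 0.566, again giving ≈ 55.5°.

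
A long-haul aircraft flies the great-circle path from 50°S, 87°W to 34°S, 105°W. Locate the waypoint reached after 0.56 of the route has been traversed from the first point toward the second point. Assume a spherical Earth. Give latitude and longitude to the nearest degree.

Convert each endpoint to a unit vector on the sphere (x = cos φ cos λ, y = cos φ sin λ, z = sin φ).
The central angle between the endpoints is δ = arccos(p₁·p₂) ≈ 0.362 rad (20.7°).
Interpolate at f = 0.56 with slerp weights a = sin((1−f)δ)/sin δ ≈ 0.448, b = sin(fδ)/sin δ ≈ 0.569.
p = a·p₁ + b·p₂ ≈ (-0.107, -0.743, -0.661); φ = arcsin(p_z) ≈ -41.38°, λ = atan2(p_y, p_x) ≈ -98.19°.

≈ 41°S, 98°W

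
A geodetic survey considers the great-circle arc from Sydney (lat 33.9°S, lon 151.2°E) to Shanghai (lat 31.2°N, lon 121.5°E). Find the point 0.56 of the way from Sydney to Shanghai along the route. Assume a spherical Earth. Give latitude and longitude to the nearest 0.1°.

Write both endpoints as unit vectors p₁, p₂ with components (cos φ cos λ, cos φ sin λ, sin φ).
The central angle between the endpoints is δ = arccos(p₁·p₂) ≈ 1.237 rad (70.9°).
Interpolate at f = 0.56 with slerp weights a = sin((1−f)δ)/sin δ ≈ 0.548, b = sin(fδ)/sin δ ≈ 0.676.
p = a·p₁ + b·p₂ ≈ (-0.701, 0.712, 0.044); φ = arcsin(p_z) ≈ 2.55°, λ = atan2(p_y, p_x) ≈ 134.54°.

≈ lat 2.5°N, lon 134.5°E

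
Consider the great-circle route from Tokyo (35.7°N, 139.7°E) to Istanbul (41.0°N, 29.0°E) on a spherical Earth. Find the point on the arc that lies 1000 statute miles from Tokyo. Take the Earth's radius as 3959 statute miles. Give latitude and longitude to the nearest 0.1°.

≈ 45.0°N, 125.1°E

The haversine formula gives a central angle δ ≈ 1.404 rad (80.4°) between the endpoints. The total great-circle distance is δ·R ≈ 1.404 × 3959 ≈ 5558 mi, so the target fraction is f = 1000/5558 ≈ 0.180.
Interpolate at f ≈ 0.180 with slerp weights a = sin((1−f)δ)/sin δ ≈ 0.926, b = sin(fδ)/sin δ ≈ 0.253.
p = a·p₁ + b·p₂ ≈ (-0.406, 0.579, 0.707); φ = arcsin(p_z) ≈ 44.97°, λ = atan2(p_y, p_x) ≈ 125.05°.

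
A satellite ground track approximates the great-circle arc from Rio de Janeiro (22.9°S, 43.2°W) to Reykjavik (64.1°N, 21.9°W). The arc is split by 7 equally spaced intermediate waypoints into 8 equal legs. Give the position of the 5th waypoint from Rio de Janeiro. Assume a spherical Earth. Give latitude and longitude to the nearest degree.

The haversine formula gives a central angle δ ≈ 1.546 rad (88.6°) between the endpoints.
Interpolate at f = 5/8 with slerp weights a = sin((1−f)δ)/sin δ ≈ 0.548, b = sin(fδ)/sin δ ≈ 0.823.
p = a·p₁ + b·p₂ ≈ (0.702, -0.480, 0.527); φ = arcsin(p_z) ≈ 31.81°, λ = atan2(p_y, p_x) ≈ -34.36°.

≈ (32°N, 34°W)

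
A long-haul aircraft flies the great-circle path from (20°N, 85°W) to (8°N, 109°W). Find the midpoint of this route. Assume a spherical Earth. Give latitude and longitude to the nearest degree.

≈ (14°N, 97°W)

The haversine formula gives a central angle δ ≈ 0.456 rad (26.1°) between the endpoints.
Interpolate at f = 1/2 with slerp weights a = sin((1−f)δ)/sin δ ≈ 0.513, b = sin(fδ)/sin δ ≈ 0.513.
p = a·p₁ + b·p₂ ≈ (-0.123, -0.961, 0.247); φ = arcsin(p_z) ≈ 14.30°, λ = atan2(p_y, p_x) ≈ -97.32°.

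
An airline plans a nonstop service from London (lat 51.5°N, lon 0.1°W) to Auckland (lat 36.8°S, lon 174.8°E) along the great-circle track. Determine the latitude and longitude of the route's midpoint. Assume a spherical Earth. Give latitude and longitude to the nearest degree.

The haversine formula gives a central angle δ ≈ 2.877 rad (164.9°) between the endpoints.
Interpolate at f = 1/2 with slerp weights a = sin((1−f)δ)/sin δ ≈ 3.796, b = sin(fδ)/sin δ ≈ 3.796.
p = a·p₁ + b·p₂ ≈ (-0.664, 0.271, 0.697); φ = arcsin(p_z) ≈ 44.17°, λ = atan2(p_y, p_x) ≈ 157.77°.

≈ lat 44°N, lon 158°E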